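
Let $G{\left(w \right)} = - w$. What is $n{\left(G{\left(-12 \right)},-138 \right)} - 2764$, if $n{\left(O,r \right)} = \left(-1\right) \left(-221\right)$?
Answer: $-2543$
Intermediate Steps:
$n{\left(O,r \right)} = 221$
$n{\left(G{\left(-12 \right)},-138 \right)} - 2764 = 221 - 2764 = -2543$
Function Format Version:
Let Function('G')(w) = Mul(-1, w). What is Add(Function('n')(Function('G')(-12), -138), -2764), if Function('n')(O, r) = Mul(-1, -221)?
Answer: -2543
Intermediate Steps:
Function('n')(O, r) = 221
Add(Function('n')(Function('G')(-12), -138), -2764) = Add(221, -2764) = -2543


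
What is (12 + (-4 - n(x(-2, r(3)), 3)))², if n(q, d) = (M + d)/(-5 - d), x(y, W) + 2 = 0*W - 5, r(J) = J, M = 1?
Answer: 289/4 ≈ 72.250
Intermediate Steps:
x(y, W) = -7 (x(y, W) = -2 + (0*W - 5) = -2 + (0 - 5) = -2 - 5 = -7)
n(q, d) = (1 + d)/(-5 - d)
(12 + (-4 - n(x(-2, r(3)), 3)))² = (12 + (-4 - (-1 - 1*3)/(5 + 3)))² = (12 + (-4 - (-1 - 3)/8))² = (12 + (-4 - (-4)/8))² = (12 + (-4 - 1*(-½)))² = (12 + (-4 + ½))² = (12 - 7/2)² = (17/2)² = 289/4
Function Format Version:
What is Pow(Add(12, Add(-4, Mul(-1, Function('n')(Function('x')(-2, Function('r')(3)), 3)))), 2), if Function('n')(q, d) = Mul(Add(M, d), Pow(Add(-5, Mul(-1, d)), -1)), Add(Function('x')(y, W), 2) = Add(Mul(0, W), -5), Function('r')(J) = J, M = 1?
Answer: Rational(289, 4) ≈ 72.250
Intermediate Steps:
Function('x')(y, W) = -7 (Function('x')(y, W) = Add(-2, Add(Mul(0, W), -5)) = Add(-2, Add(0, -5)) = Add(-2, -5) = -7)
Function('n')(q, d) = Mul(Pow(Add(-5, Mul(-1, d)), -1), Add(1, d)) (Function('n')(q, d) = Mul(Add(1, d), Pow(Add(-5, Mul(-1, d)), -1)) = Mul(Pow(Add(-5, Mul(-1, d)), -1), Add(1, d)))
Pow(Add(12, Add(-4, Mul(-1, Function('n')(Function('x')(-2, Function('r')(3)), 3)))), 2) = Pow(Add(12, Add(-4, Mul(-1, Mul(Pow(Add(5, 3), -1), Add(-1, Mul(-1, 3)))))), 2) = Pow(Add(12, Add(-4, Mul(-1, Mul(Pow(8, -1), Add(-1, -3))))), 2) = Pow(Add(12, Add(-4, Mul(-1, Mul(Rational(1, 8), -4)))), 2) = Pow(Add(12, Add(-4, Mul(-1, Rational(-1, 2)))), 2) = Pow(Add(12, Add(-4, Rational(1, 2))), 2) = Pow(Add(12, Rational(-7, 2)), 2) = Pow(Rational(17, 2), 2) = Rational(289, 4)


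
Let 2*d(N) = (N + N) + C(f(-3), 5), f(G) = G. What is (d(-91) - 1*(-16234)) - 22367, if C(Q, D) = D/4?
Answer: -49787/8 ≈ -6223.4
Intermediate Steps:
C(Q, D) = D/4 (C(Q, D) = D*(¼) = D/4)
d(N) = 5/8 + N (d(N) = ((N + N) + (¼)*5)/2 = (2*N + 5/4)/2 = (5/4 + 2*N)/2 = 5/8 + N)
(d(-91) - 1*(-16234)) - 22367 = ((5/8 - 91) - 1*(-16234)) - 22367 = (-723/8 + 16234) - 22367 = 129149/8 - 22367 = -49787/8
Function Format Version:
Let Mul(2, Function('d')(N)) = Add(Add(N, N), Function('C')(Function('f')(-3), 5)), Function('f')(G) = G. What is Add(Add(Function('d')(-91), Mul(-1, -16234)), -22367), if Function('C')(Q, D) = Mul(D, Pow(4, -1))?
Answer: Rational(-49787, 8) ≈ -6223.4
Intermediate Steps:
Function('C')(Q, D) = Mul(Rational(1, 4), D) (Function('C')(Q, D) = Mul(D, Rational(1, 4)) = Mul(Rational(1, 4), D))
Function('d')(N) = Add(Rational(5, 8), N) (Function('d')(N) = Mul(Rational(1, 2), Add(Add(N, N), Mul(Rational(1, 4), 5))) = Mul(Rational(1, 2), Add(Mul(2, N), Rational(5, 4))) = Mul(Rational(1, 2), Add(Rational(5, 4), Mul(2, N))) = Add(Rational(5, 8), N))
Add(Add(Function('d')(-91), Mul(-1, -16234)), -22367) = Add(Add(Add(Rational(5, 8), -91), Mul(-1, -16234)), -22367) = Add(Add(Rational(-723, 8), 16234), -22367) = Add(Rational(129149, 8), -22367) = Rational(-49787, 8)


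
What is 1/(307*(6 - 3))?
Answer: 1/921 ≈ 0.0010858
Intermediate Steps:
1/(307*(6 - 3)) = 1/(307*3) = 1/921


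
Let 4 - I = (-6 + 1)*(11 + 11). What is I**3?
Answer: 1481544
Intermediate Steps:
I = 114 (I = 4 - (-6 + 1)*(11 + 11) = 4 - (-5)*22 = 4 - 1*(-110) = 4 + 110 = 114)
I**3 = 114**3 = 1481544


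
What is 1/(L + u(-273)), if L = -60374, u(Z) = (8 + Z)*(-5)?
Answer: -1/59049 ≈ -1.6935e-5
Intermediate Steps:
u(Z) = -40 - 5*Z
1/(L + u(-273)) = 1/(-60374 + (-40 - 5*(-273))) = 1/(-60374 + (-40 + 1365)) = 1/(-60374 + 1325) = 1/(-59049) = -1/59049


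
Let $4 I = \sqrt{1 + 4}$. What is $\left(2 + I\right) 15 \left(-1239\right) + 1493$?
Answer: $-35677 - \frac{18585 \sqrt{5}}{4} \approx -46066.0$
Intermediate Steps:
$I = \frac{\sqrt{5}}{4}$ ($I = \frac{\sqrt{1 + 4}}{4} = \frac{\sqrt{5}}{4} \approx 0.55902$)
$\left(2 + I\right) 15 \left(-1239\right) + 1493 = \left(2 + \frac{\sqrt{5}}{4}\right) 15 \left(-1239\right) + 1493 = \left(30 + \frac{15 \sqrt{5}}{4}\right) \left(-1239\right) + 1493 = \left(-37170 - \frac{18585 \sqrt{5}}{4}\right) + 1493 = -35677 - \frac{18585 \sqrt{5}}{4}$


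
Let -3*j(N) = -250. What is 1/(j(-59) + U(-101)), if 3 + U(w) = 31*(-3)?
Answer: -3/38 ≈ -0.078947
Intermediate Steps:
U(w) = -96 (U(w) = -3 + 31*(-3) = -3 - 93 = -96)
j(N) = 250/3 (j(N) = -1/3*(-250) = 250/3)
1/(j(-59) + U(-101)) = 1/(250/3 - 96) = 1/(-38/3) = -3/38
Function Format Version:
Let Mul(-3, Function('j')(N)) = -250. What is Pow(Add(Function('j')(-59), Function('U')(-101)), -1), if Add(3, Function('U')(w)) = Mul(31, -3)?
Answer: Rational(-3, 38) ≈ -0.078947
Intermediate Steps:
Function('U')(w) = -96 (Function('U')(w) = Add(-3, Mul(31, -3)) = Add(-3, -93) = -96)
Function('j')(N) = Rational(250, 3) (Function('j')(N) = Mul(Rational(-1, 3), -250) = Rational(250, 3))
Pow(Add(Function('j')(-59), Function('U')(-101)), -1) = Pow(Add(Rational(250, 3), -96), -1) = Pow(Rational(-38, 3), -1) = Rational(-3, 38)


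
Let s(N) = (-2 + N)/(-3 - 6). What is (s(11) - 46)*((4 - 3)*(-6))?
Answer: 282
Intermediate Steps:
s(N) = 2/9 - N/9 (s(N) = (-2 + N)/(-9) = (-2 + N)*(-⅑) = 2/9 - N/9)
(s(11) - 46)*((4 - 3)*(-6)) = ((2/9 - ⅑*11) - 46)*((4 - 3)*(-6)) = ((2/9 - 11/9) - 46)*(1*(-6)) = (-1 - 46)*(-6) = -47*(-6) = 282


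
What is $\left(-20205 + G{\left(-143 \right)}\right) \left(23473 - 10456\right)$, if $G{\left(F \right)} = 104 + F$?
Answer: $-263516148$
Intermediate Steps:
$\left(-20205 + G{\left(-143 \right)}\right) \left(23473 - 10456\right) = \left(-20205 + \left(104 - 143\right)\right) \left(23473 - 10456\right) = \left(-20205 - 39\right) 13017 = \left(-20244\right) 13017 = -263516148$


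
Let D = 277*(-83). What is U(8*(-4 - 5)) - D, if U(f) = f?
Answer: 22919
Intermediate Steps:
D = -22991
U(8*(-4 - 5)) - D = 8*(-4 - 5) - 1*(-22991) = 8*(-9) + 22991 = -72 + 22991 = 22919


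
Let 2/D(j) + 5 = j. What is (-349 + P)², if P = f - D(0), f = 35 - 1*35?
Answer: 3038049/25 ≈ 1.2152e+5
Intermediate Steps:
D(j) = 2/(-5 + j)
f = 0 (f = 35 - 35 = 0)
P = ⅖ (P = 0 - 2/(-5 + 0) = 0 - 2/(-5) = 0 - 2*(-1)/5 = 0 - 1*(-⅖) = 0 + ⅖ = ⅖ ≈ 0.40000)
(-349 + P)² = (-349 + ⅖)² = (-1743/5)² = 3038049/25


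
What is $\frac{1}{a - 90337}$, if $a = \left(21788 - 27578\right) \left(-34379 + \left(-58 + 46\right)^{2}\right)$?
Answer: $\frac{1}{198130313} \approx 5.0472 \cdot 10^{-9}$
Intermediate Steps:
$a = 198220650$ ($a = - 5790 \left(-34379 + \left(-12\right)^{2}\right) = - 5790 \left(-34379 + 144\right) = \left(-5790\right) \left(-34235\right) = 198220650$)
$\frac{1}{a - 90337} = \frac{1}{198220650 - 90337} = \frac{1}{198130313}$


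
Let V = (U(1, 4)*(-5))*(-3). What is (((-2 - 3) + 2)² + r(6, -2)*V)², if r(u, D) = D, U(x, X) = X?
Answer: 12321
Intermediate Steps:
V = 60 (V = (4*(-5))*(-3) = -20*(-3) = 60)
(((-2 - 3) + 2)² + r(6, -2)*V)² = (((-2 - 3) + 2)² - 2*60)² = ((-5 + 2)² - 120)² = ((-3)² - 120)² = (9 - 120)² = (-111)² = 12321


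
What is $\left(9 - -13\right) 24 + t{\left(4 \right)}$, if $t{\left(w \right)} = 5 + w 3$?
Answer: $545$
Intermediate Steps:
$t{\left(w \right)} = 5 + 3 w$
$\left(9 - -13\right) 24 + t{\left(4 \right)} = \left(9 - -13\right) 24 + \left(5 + 3 \cdot 4\right) = \left(9 + 13\right) 24 + \left(5 + 12\right) = 22 \cdot 24 + 17 = 528 + 17 = 545$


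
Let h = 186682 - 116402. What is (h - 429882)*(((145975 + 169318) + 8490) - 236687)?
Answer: -31319895792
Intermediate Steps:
h = 70280
(h - 429882)*(((145975 + 169318) + 8490) - 236687) = (70280 - 429882)*(((145975 + 169318) + 8490) - 236687) = -359602*((315293 + 8490) - 236687) = -359602*(323783 - 236687) = -359602*87096 = -31319895792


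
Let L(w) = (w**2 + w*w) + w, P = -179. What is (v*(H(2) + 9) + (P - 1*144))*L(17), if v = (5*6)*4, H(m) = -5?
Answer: 93415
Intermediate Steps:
L(w) = w + 2*w**2 (L(w) = (w**2 + w**2) + w = 2*w**2 + w = w + 2*w**2)
v = 120 (v = 30*4 = 120)
(v*(H(2) + 9) + (P - 1*144))*L(17) = (120*(-5 + 9) + (-179 - 1*144))*(17*(1 + 2*17)) = (120*4 + (-179 - 144))*(17*(1 + 34)) = (480 - 323)*(17*35) = 157*595 = 93415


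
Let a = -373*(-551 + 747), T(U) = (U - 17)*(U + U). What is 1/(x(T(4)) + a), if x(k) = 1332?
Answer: -1/71776 ≈ -1.3932e-5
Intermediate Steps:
T(U) = 2*U*(-17 + U) (T(U) = (-17 + U)*(2*U) = 2*U*(-17 + U))
a = -73108 (a = -373*196 = -73108)
1/(x(T(4)) + a) = 1/(1332 - 73108) = 1/(-71776) = -1/71776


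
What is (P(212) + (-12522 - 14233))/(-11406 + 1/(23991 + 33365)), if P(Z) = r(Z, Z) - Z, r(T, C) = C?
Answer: 306911956/130840507 ≈ 2.3457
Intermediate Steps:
P(Z) = 0 (P(Z) = Z - Z = 0)
(P(212) + (-12522 - 14233))/(-11406 + 1/(23991 + 33365)) = (0 + (-12522 - 14233))/(-11406 + 1/(23991 + 33365)) = (0 - 26755)/(-11406 + 1/57356) = -26755/(-11406 + 1/57356) = -26755/(-654202535/57356) = -26755*(-57356/654202535) = 306911956/130840507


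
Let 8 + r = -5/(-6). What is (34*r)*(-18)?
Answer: 4386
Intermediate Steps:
r = -43/6 (r = -8 - 5/(-6) = -8 - 5*(-⅙) = -8 + ⅚ = -43/6 ≈ -7.1667)
(34*r)*(-18) = (34*(-43/6))*(-18) = -731/3*(-18) = 4386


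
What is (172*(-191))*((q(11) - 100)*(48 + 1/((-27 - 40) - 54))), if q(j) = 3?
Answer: 18504841708/121 ≈ 1.5293e+8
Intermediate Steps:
(172*(-191))*((q(11) - 100)*(48 + 1/((-27 - 40) - 54))) = (172*(-191))*((3 - 100)*(48 + 1/((-27 - 40) - 54))) = -(-3186644)*(48 + 1/(-67 - 54)) = -(-3186644)*(48 + 1/(-121)) = -(-3186644)*(48 - 1/121) = -(-3186644)*5807/121 = -32852*(-563279/121) = 18504841708/121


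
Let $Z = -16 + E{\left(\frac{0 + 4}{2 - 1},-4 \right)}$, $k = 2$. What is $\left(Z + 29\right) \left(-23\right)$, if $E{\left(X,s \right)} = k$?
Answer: $-345$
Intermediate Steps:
$E{\left(X,s \right)} = 2$
$Z = -14$ ($Z = -16 + 2 = -14$)
$\left(Z + 29\right) \left(-23\right) = \left(-14 + 29\right) \left(-23\right) = 15 \left(-23\right) = -345$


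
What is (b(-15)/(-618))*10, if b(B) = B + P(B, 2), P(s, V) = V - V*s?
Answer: -85/309 ≈ -0.27508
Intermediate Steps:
P(s, V) = V - V*s
b(B) = 2 - B (b(B) = B + 2*(1 - B) = B + (2 - 2*B) = 2 - B)
(b(-15)/(-618))*10 = ((2 - 1*(-15))/(-618))*10 = ((2 + 15)*(-1/618))*10 = (17*(-1/618))*10 = -17/618*10 = -85/309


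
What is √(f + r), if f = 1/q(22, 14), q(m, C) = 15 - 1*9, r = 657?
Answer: √23658/6 ≈ 25.635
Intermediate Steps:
q(m, C) = 6 (q(m, C) = 15 - 9 = 6)
f = ⅙ (f = 1/6 = ⅙ ≈ 0.16667)
√(f + r) = √(⅙ + 657) = √(3943/6) = √23658/6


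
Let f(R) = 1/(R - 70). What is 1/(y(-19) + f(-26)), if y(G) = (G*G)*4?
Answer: 96/138623 ≈ 0.00069253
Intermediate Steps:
f(R) = 1/(-70 + R)
y(G) = 4*G**2 (y(G) = G**2*4 = 4*G**2)
1/(y(-19) + f(-26)) = 1/(4*(-19)**2 + 1/(-70 - 26)) = 1/(4*361 + 1/(-96)) = 1/(1444 - 1/96) = 1/(138623/96) = 96/138623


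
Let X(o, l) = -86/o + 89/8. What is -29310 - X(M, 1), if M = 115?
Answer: -26974747/920 ≈ -29320.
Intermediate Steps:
X(o, l) = 89/8 - 86/o (X(o, l) = -86/o + 89*(⅛) = -86/o + 89/8 = 89/8 - 86/o)
-29310 - X(M, 1) = -29310 - (89/8 - 86/115) = -29310 - 1*9547/920 = -29310 - 9547/920 = -26974747/920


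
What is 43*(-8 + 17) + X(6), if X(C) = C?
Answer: 393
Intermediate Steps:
43*(-8 + 17) + X(6) = 43*(-8 + 17) + 6 = 43*9 + 6 = 387 + 6 = 393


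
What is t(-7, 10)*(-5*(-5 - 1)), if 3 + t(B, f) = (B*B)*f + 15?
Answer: 15060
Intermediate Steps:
t(B, f) = 12 + f*B² (t(B, f) = -3 + ((B*B)*f + 15) = -3 + (B²*f + 15) = -3 + (f*B² + 15) = -3 + (15 + f*B²) = 12 + f*B²)
t(-7, 10)*(-5*(-5 - 1)) = (12 + 10*(-7)²)*(-5*(-5 - 1)) = (12 + 10*49)*(-5*(-6)) = (12 + 490)*30 = 502*30 = 15060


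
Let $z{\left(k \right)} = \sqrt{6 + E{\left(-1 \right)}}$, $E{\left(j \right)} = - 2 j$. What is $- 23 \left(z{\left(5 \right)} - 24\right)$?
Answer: $552 - 46 \sqrt{2} \approx 486.95$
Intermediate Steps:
$z{\left(k \right)} = 2 \sqrt{2}$ ($z{\left(k \right)} = \sqrt{6 - -2} = \sqrt{6 + 2} = \sqrt{8} = 2 \sqrt{2}$)
$- 23 \left(z{\left(5 \right)} - 24\right) = - 23 \left(2 \sqrt{2} - 24\right) = - 23 \left(-24 + 2 \sqrt{2}\right) = 552 - 46 \sqrt{2}$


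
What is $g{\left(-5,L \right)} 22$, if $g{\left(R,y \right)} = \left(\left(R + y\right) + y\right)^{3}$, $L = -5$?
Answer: $-74250$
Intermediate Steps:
$g{\left(R,y \right)} = \left(R + 2 y\right)^{3}$
$g{\left(-5,L \right)} 22 = \left(-5 + 2 \left(-5\right)\right)^{3} \cdot 22 = \left(-5 - 10\right)^{3} \cdot 22 = \left(-15\right)^{3} \cdot 22 = \left(-3375\right) 22 = -74250$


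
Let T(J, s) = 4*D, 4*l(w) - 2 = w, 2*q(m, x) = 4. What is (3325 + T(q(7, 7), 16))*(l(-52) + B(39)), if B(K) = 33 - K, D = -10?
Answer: -121545/2 ≈ -60773.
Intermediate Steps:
q(m, x) = 2 (q(m, x) = (1/2)*4 = 2)
l(w) = 1/2 + w/4
T(J, s) = -40 (T(J, s) = 4*(-10) = -40)
(3325 + T(q(7, 7), 16))*(l(-52) + B(39)) = (3325 - 40)*((1/2 + (1/4)*(-52)) + (33 - 1*39)) = 3285*((1/2 - 13) + (33 - 39)) = 3285*(-25/2 - 6) = 3285*(-37/2) = -121545/2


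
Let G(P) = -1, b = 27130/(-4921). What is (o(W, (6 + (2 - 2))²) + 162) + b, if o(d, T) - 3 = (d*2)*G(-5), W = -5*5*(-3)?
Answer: 46685/4921 ≈ 9.4869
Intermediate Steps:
b = -27130/4921 (b = 27130*(-1/4921) = -27130/4921 ≈ -5.5131)
W = 75 (W = -25*(-3) = 75)
o(d, T) = 3 - 2*d (o(d, T) = 3 + (d*2)*(-1) = 3 + (2*d)*(-1) = 3 - 2*d)
(o(W, (6 + (2 - 2))²) + 162) + b = ((3 - 2*75) + 162) - 27130/4921 = ((3 - 150) + 162) - 27130/4921 = (-147 + 162) - 27130/4921 = 15 - 27130/4921 = 46685/4921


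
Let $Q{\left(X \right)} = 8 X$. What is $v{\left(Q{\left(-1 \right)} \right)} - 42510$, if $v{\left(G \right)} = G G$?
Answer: $-42446$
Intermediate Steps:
$v{\left(G \right)} = G^{2}$
$v{\left(Q{\left(-1 \right)} \right)} - 42510 = \left(8 \left(-1\right)\right)^{2} - 42510 = \left(-8\right)^{2} - 42510 = 64 - 42510 = -42446$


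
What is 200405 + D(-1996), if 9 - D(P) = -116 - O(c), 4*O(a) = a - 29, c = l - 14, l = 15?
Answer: 200523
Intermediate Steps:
c = 1 (c = 15 - 14 = 1)
O(a) = -29/4 + a/4 (O(a) = (a - 29)/4 = (-29 + a)/4 = -29/4 + a/4)
D(P) = 118 (D(P) = 9 - (-116 - (-29/4 + (¼)*1)) = 9 - (-116 - (-29/4 + ¼)) = 9 - (-116 - 1*(-7)) = 9 - (-116 + 7) = 9 - 1*(-109) = 9 + 109 = 118)
200405 + D(-1996) = 200405 + 118 = 200523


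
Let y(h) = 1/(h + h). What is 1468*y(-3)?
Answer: -734/3 ≈ -244.67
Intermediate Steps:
y(h) = 1/(2*h)
1468*y(-3) = 1468*((1/2)/(-3)) = 1468*((1/2)*(-1/3)) = 1468*(-1/6) = -734/3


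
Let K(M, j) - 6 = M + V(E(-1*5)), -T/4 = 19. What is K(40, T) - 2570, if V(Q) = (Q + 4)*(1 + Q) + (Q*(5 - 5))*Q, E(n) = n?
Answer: -2520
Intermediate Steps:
T = -76 (T = -4*19 = -76)
V(Q) = (1 + Q)*(4 + Q) (V(Q) = (4 + Q)*(1 + Q) + (Q*0)*Q = (1 + Q)*(4 + Q) + 0*Q = (1 + Q)*(4 + Q) + 0 = (1 + Q)*(4 + Q))
K(M, j) = 10 + M (K(M, j) = 6 + (M + (4 + (-1*5)**2 + 5*(-1*5))) = 6 + (M + (4 + (-5)**2 + 5*(-5))) = 6 + (M + (4 + 25 - 25)) = 6 + (M + 4) = 6 + (4 + M) = 10 + M)
K(40, T) - 2570 = (10 + 40) - 2570 = 50 - 2570 = -2520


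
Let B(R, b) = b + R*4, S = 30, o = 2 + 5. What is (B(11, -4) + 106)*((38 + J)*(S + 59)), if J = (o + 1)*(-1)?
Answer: 389820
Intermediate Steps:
o = 7
B(R, b) = b + 4*R
J = -8 (J = (7 + 1)*(-1) = 8*(-1) = -8)
(B(11, -4) + 106)*((38 + J)*(S + 59)) = ((-4 + 4*11) + 106)*((38 - 8)*(30 + 59)) = ((-4 + 44) + 106)*(30*89) = (40 + 106)*2670 = 146*2670 = 389820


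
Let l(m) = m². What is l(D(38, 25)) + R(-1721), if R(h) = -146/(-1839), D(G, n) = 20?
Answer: 735746/1839 ≈ 400.08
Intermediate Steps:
R(h) = 146/1839 (R(h) = -146*(-1/1839) = 146/1839)
l(D(38, 25)) + R(-1721) = 20² + 146/1839 = 400 + 146/1839 = 735746/1839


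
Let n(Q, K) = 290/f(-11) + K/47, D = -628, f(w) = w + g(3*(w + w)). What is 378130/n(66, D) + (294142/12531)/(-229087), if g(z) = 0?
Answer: -93533375345823461/9826369121331 ≈ -9518.6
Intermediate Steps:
f(w) = w (f(w) = w + 0 = w)
n(Q, K) = -290/11 + K/47 (n(Q, K) = 290/(-11) + K/47 = 290*(-1/11) + K*(1/47) = -290/11 + K/47)
378130/n(66, D) + (294142/12531)/(-229087) = 378130/(-290/11 + (1/47)*(-628)) + (294142/12531)/(-229087) = 378130/(-290/11 - 628/47) + (294142*(1/12531))*(-1/229087) = 378130/(-20538/517) + (294142/12531)*(-1/229087) = 378130*(-517/20538) - 294142/2870689197 = -97746605/10269 - 294142/2870689197 = -93533375345823461/9826369121331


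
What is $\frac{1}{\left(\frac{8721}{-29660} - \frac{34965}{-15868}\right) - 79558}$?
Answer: $- \frac{29415305}{2340166667873} \approx -1.257 \cdot 10^{-5}$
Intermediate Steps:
$\frac{1}{\left(\frac{8721}{-29660} - \frac{34965}{-15868}\right) - 79558} = \frac{1}{\left(8721 \left(- \frac{1}{29660}\right) - - \frac{34965}{15868}\right) - 79558} = \frac{1}{\left(- \frac{8721}{29660} + \frac{34965}{15868}\right) - 79558} = \frac{1}{\frac{56167317}{29415305} - 79558} = \frac{1}{- \frac{2340166667873}{29415305}} = - \frac{29415305}{2340166667873}$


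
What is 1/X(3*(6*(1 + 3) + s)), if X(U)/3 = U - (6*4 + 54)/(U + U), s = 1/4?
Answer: 388/84057 ≈ 0.0046159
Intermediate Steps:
s = ¼ ≈ 0.25000
X(U) = -117/U + 3*U (X(U) = 3*(U - (6*4 + 54)/(U + U)) = 3*(U - (24 + 54)/(2*U)) = 3*(U - 78*1/(2*U)) = 3*(U - 39/U) = -117/U + 3*U)
1/X(3*(6*(1 + 3) + s)) = 1/(-117*1/(3*(6*(1 + 3) + ¼)) + 3*(3*(6*(1 + 3) + ¼))) = 1/(-117*1/(3*(6*4 + ¼)) + 3*(3*(6*4 + ¼))) = 1/(-117*1/(3*(24 + ¼)) + 3*(3*(24 + ¼))) = 1/(-117/(3*(97/4)) + 3*(3*(97/4))) = 1/(-117/291/4 + 3*(291/4)) = 1/(-117*4/291 + 873/4) = 1/(-156/97 + 873/4) = 1/(84057/388) = 388/84057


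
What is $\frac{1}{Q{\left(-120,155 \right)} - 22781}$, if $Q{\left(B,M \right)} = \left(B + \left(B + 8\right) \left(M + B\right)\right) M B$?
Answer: $\frac{1}{75121219} \approx 1.3312 \cdot 10^{-8}$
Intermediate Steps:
$Q{\left(B,M \right)} = B M \left(B + \left(8 + B\right) \left(B + M\right)\right)$ ($Q{\left(B,M \right)} = \left(B + \left(8 + B\right) \left(B + M\right)\right) B M = B M \left(B + \left(8 + B\right) \left(B + M\right)\right)$)
$\frac{1}{Q{\left(-120,155 \right)} - 22781} = \frac{1}{\left(-120\right) 155 \left(\left(-120\right)^{2} + 8 \cdot 155 + 9 \left(-120\right) - 18600\right) - 22781} = \frac{1}{\left(-120\right) 155 \left(14400 + 1240 - 1080 - 18600\right) - 22781} = \frac{1}{\left(-120\right) 155 \left(-4040\right) - 22781} = \frac{1}{75144000 - 22781} = \frac{1}{75121219}$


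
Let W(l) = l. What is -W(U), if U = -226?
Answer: 226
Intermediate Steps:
-W(U) = -1*(-226) = 226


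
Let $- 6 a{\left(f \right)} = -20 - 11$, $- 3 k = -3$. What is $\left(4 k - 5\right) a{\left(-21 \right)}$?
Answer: $- \frac{31}{6} \approx -5.1667$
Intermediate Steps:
$k = 1$ ($k = \left(- \frac{1}{3}\right) \left(-3\right) = 1$)
$a{\left(f \right)} = \frac{31}{6}$ ($a{\left(f \right)} = - \frac{-20 - 11}{6} = \left(- \frac{1}{6}\right) \left(-31\right) = \frac{31}{6}$)
$\left(4 k - 5\right) a{\left(-21 \right)} = \left(4 \cdot 1 - 5\right) \frac{31}{6} = \left(4 - 5\right) \frac{31}{6} = \left(-1\right) \frac{31}{6} = - \frac{31}{6}$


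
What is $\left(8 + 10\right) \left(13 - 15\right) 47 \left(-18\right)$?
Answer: $30456$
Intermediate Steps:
$\left(8 + 10\right) \left(13 - 15\right) 47 \left(-18\right) = 18 \left(-2\right) 47 \left(-18\right) = \left(-36\right) 47 \left(-18\right) = \left(-1692\right) \left(-18\right) = 30456$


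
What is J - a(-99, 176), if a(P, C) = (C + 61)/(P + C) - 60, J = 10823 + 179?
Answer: 851537/77 ≈ 11059.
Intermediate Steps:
J = 11002
a(P, C) = -60 + (61 + C)/(C + P) (a(P, C) = (61 + C)/(C + P) - 60 = -60 + (61 + C)/(C + P))
J - a(-99, 176) = 11002 - (61 - 60*(-99) - 59*176)/(176 - 99) = 11002 - (61 + 5940 - 10384)/77 = 11002 - (-4383)/77 = 11002 - 1*(-4383/77) = 11002 + 4383/77 = 851537/77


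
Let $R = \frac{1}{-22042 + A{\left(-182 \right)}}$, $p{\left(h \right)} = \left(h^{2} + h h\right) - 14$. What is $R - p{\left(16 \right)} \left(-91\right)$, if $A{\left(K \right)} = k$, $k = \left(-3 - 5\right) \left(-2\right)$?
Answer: $\frac{998174267}{22026} \approx 45318.0$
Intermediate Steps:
$k = 16$ ($k = \left(-8\right) \left(-2\right) = 16$)
$A{\left(K \right)} = 16$
$p{\left(h \right)} = -14 + 2 h^{2}$ ($p{\left(h \right)} = \left(h^{2} + h^{2}\right) - 14 = 2 h^{2} - 14 = -14 + 2 h^{2}$)
$R = - \frac{1}{22026}$ ($R = \frac{1}{-22042 + 16} = \frac{1}{-22026} = - \frac{1}{22026} \approx -4.5401 \cdot 10^{-5}$)
$R - p{\left(16 \right)} \left(-91\right) = - \frac{1}{22026} - \left(-14 + 2 \cdot 16^{2}\right) \left(-91\right) = - \frac{1}{22026} - \left(-14 + 2 \cdot 256\right) \left(-91\right) = - \frac{1}{22026} - \left(-14 + 512\right) \left(-91\right) = - \frac{1}{22026} - 498 \left(-91\right) = - \frac{1}{22026} - -45318 = - \frac{1}{22026} + 45318 = \frac{998174267}{22026}$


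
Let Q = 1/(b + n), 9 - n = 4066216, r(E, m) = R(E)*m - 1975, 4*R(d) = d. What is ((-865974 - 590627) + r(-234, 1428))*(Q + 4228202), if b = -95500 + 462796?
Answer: -24118266464017616394/3698911 ≈ -6.5204e+12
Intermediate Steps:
R(d) = d/4
b = 367296
r(E, m) = -1975 + E*m/4 (r(E, m) = (E/4)*m - 1975 = E*m/4 - 1975 = -1975 + E*m/4)
n = -4066207 (n = 9 - 1*4066216 = 9 - 4066216 = -4066207)
Q = -1/3698911 (Q = 1/(367296 - 4066207) = 1/(-3698911) = -1/3698911 ≈ -2.7035e-7)
((-865974 - 590627) + r(-234, 1428))*(Q + 4228202) = ((-865974 - 590627) + (-1975 + (¼)*(-234)*1428))*(-1/3698911 + 4228202) = (-1456601 + (-1975 - 83538))*(15639742888021/3698911) = (-1456601 - 85513)*(15639742888021/3698911) = -1542114*15639742888021/3698911 = -24118266464017616394/3698911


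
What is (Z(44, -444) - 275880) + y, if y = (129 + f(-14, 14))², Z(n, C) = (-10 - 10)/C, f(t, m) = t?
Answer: -29154700/111 ≈ -2.6266e+5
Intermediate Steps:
Z(n, C) = -20/C
y = 13225 (y = (129 - 14)² = 115² = 13225)
(Z(44, -444) - 275880) + y = (-20/(-444) - 275880) + 13225 = (-20*(-1/444) - 275880) + 13225 = (5/111 - 275880) + 13225 = -30622675/111 + 13225 = -29154700/111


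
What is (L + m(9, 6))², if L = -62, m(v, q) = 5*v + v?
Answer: 64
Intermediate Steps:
m(v, q) = 6*v
(L + m(9, 6))² = (-62 + 6*9)² = (-62 + 54)² = (-8)² = 64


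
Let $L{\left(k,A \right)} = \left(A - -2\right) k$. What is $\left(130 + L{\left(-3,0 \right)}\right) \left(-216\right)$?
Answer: $-26784$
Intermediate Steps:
$L{\left(k,A \right)} = k \left(2 + A\right)$ ($L{\left(k,A \right)} = \left(A + 2\right) k = \left(2 + A\right) k = k \left(2 + A\right)$)
$\left(130 + L{\left(-3,0 \right)}\right) \left(-216\right) = \left(130 - 3 \left(2 + 0\right)\right) \left(-216\right) = \left(130 - 6\right) \left(-216\right) = 124 \left(-216\right) = -26784$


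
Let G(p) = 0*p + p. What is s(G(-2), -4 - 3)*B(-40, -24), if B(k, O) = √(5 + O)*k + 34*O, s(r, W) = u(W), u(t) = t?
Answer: 5712 + 280*I*√19 ≈ 5712.0 + 1220.5*I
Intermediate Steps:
G(p) = p (G(p) = 0 + p = p)
s(r, W) = W
B(k, O) = 34*O + k*√(5 + O) (B(k, O) = k*√(5 + O) + 34*O = 34*O + k*√(5 + O))
s(G(-2), -4 - 3)*B(-40, -24) = (-4 - 3)*(34*(-24) - 40*√(5 - 24)) = -7*(-816 - 40*I*√19) = 5712 + 280*I*√19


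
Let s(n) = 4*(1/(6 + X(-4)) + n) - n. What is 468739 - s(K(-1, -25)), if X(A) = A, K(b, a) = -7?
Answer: 468758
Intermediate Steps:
s(n) = 2 + 3*n (s(n) = 4*(1/(6 - 4) + n) - n = 4*(1/2 + n) - n = 4*(½ + n) - n = (2 + 4*n) - n = 2 + 3*n)
468739 - s(K(-1, -25)) = 468739 - (2 + 3*(-7)) = 468739 - (2 - 21) = 468739 - 1*(-19) = 468739 + 19 = 468758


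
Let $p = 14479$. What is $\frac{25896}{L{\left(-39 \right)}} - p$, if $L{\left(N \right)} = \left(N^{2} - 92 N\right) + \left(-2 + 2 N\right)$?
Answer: $- \frac{72788995}{5029} \approx -14474.0$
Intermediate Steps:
$L{\left(N \right)} = -2 + N^{2} - 90 N$
$\frac{25896}{L{\left(-39 \right)}} - p = \frac{25896}{-2 + \left(-39\right)^{2} - -3510} - 14479 = \frac{25896}{-2 + 1521 + 3510} - 14479 = \frac{25896}{5029} - 14479 = - \frac{72788995}{5029}$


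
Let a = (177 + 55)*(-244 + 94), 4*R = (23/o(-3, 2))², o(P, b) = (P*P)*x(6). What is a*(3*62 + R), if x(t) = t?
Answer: -1573273925/243 ≈ -6.4744e+6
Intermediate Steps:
o(P, b) = 6*P² (o(P, b) = (P*P)*6 = P²*6 = 6*P²)
R = 529/11664 (R = (23/((6*(-3)²)))²/4 = (23/((6*9)))²/4 = (23/54)²/4 = (¼)*(529/2916) = 529/11664 ≈ 0.045353)
a = -34800 (a = 232*(-150) = -34800)
a*(3*62 + R) = -34800*(3*62 + 529/11664) = -34800*(186 + 529/11664) = -34800*2170033/11664 = -1573273925/243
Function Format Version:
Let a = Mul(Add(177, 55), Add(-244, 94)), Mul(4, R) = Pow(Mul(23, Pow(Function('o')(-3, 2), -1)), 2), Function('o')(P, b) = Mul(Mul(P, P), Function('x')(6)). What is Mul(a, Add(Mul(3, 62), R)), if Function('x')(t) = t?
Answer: Rational(-1573273925, 243) ≈ -6.4744e+6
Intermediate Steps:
Function('o')(P, b) = Mul(6, Pow(P, 2)) (Function('o')(P, b) = Mul(Mul(P, P), 6) = Mul(Pow(P, 2), 6) = Mul(6, Pow(P, 2)))
R = Rational(529, 11664) (R = Mul(Rational(1, 4), Pow(Mul(23, Pow(Mul(6, Pow(-3, 2)), -1)), 2)) = Mul(Rational(1, 4), Pow(Mul(23, Pow(Mul(6, 9), -1)), 2)) = Mul(Rational(1, 4), Pow(Mul(23, Pow(54, -1)), 2)) = Mul(Rational(1, 4), Pow(Mul(23, Rational(1, 54)), 2)) = Mul(Rational(1, 4), Pow(Rational(23, 54), 2)) = Mul(Rational(1, 4), Rational(529, 2916)) = Rational(529, 11664) ≈ 0.045353)
a = -34800 (a = Mul(232, -150) = -34800)
Mul(a, Add(Mul(3, 62), R)) = Mul(-34800, Add(Mul(3, 62), Rational(529, 11664))) = Mul(-34800, Add(186, Rational(529, 11664))) = Mul(-34800, Rational(2170033, 11664)) = Rational(-1573273925, 243)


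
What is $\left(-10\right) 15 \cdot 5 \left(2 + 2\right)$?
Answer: $-3000$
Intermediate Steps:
$\left(-10\right) 15 \cdot 5 \left(2 + 2\right) = - 150 \cdot 5 \cdot 4 = \left(-150\right) 20 = -3000$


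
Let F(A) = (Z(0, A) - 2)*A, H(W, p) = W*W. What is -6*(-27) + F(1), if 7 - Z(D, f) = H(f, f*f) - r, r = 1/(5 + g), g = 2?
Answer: 1163/7 ≈ 166.14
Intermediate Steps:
H(W, p) = W²
r = ⅐ (r = 1/(5 + 2) = 1/7 = ⅐ ≈ 0.14286)
Z(D, f) = 50/7 - f² (Z(D, f) = 7 - (f² - 1*⅐) = 7 - (f² - ⅐) = 7 - (-⅐ + f²) = 7 + (⅐ - f²) = 50/7 - f²)
F(A) = A*(36/7 - A²) (F(A) = ((50/7 - A²) - 2)*A = (36/7 - A²)*A = A*(36/7 - A²))
-6*(-27) + F(1) = -6*(-27) + 1*(36/7 - 1*1²) = 162 + 1*(36/7 - 1*1) = 162 + 1*(36/7 - 1) = 162 + 1*(29/7) = 162 + 29/7 = 1163/7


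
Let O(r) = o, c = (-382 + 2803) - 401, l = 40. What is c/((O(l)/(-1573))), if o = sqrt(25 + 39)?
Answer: -794365/2 ≈ -3.9718e+5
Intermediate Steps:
o = 8 (o = sqrt(64) = 8)
c = 2020 (c = 2421 - 401 = 2020)
O(r) = 8
c/((O(l)/(-1573))) = 2020/((8/(-1573))) = 2020/((8*(-1/1573))) = 2020/(-8/1573) = 2020*(-1573/8) = -794365/2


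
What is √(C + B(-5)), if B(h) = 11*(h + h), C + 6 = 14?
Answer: I*√102 ≈ 10.1*I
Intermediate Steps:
C = 8 (C = -6 + 14 = 8)
B(h) = 22*h (B(h) = 11*(2*h) = 22*h)
√(C + B(-5)) = √(8 + 22*(-5)) = √(8 - 110) = √(-102) = I*√102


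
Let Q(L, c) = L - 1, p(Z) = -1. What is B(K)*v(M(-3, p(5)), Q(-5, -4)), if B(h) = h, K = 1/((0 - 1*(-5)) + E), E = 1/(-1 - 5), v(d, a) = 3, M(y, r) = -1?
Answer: 18/29 ≈ 0.62069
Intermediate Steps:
Q(L, c) = -1 + L
E = -1/6 (E = 1/(-6) = -1/6 ≈ -0.16667)
K = 6/29 (K = 1/((0 - 1*(-5)) - 1/6) = 1/((0 + 5) - 1/6) = 1/(5 - 1/6) = 1/(29/6) = 6/29 ≈ 0.20690)
B(K)*v(M(-3, p(5)), Q(-5, -4)) = (6/29)*3 = 18/29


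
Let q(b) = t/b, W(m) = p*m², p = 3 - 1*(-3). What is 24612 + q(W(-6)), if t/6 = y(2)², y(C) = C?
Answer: 221509/9 ≈ 24612.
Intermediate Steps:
t = 24 (t = 6*2² = 6*4 = 24)
p = 6 (p = 3 + 3 = 6)
W(m) = 6*m²
q(b) = 24/b
24612 + q(W(-6)) = 24612 + 24/((6*(-6)²)) = 24612 + 24/((6*36)) = 24612 + 24/216 = 24612 + 24*(1/216) = 24612 + ⅑ = 221509/9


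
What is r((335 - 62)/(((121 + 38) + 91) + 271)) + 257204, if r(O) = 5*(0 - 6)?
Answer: 257174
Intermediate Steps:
r(O) = -30 (r(O) = 5*(-6) = -30)
r((335 - 62)/(((121 + 38) + 91) + 271)) + 257204 = -30 + 257204 = 257174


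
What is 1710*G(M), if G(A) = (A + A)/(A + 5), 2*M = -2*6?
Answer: 20520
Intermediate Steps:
M = -6 (M = (-2*6)/2 = (½)*(-12) = -6)
G(A) = 2*A/(5 + A) (G(A) = (2*A)/(5 + A) = 2*A/(5 + A))
1710*G(M) = 1710*(2*(-6)/(5 - 6)) = 1710*(2*(-6)/(-1)) = 1710*(2*(-6)*(-1)) = 1710*12 = 20520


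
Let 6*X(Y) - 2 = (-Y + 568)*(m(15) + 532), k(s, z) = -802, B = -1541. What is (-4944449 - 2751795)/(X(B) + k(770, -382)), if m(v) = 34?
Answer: -11544366/297221 ≈ -38.841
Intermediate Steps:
X(Y) = 160745/3 - 283*Y/3 (X(Y) = ⅓ + ((-Y + 568)*(34 + 532))/6 = ⅓ + ((568 - Y)*566)/6 = ⅓ + (321488 - 566*Y)/6 = ⅓ + (160744/3 - 283*Y/3) = 160745/3 - 283*Y/3)
(-4944449 - 2751795)/(X(B) + k(770, -382)) = (-4944449 - 2751795)/((160745/3 - 283/3*(-1541)) - 802) = -7696244/((160745/3 + 436103/3) - 802) = -7696244/(596848/3 - 802) = -7696244/594442/3 = -7696244*3/594442 = -11544366/297221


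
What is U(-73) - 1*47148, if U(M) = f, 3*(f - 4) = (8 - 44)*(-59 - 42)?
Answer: -45932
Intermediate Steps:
f = 1216 (f = 4 + ((8 - 44)*(-59 - 42))/3 = 4 + (-36*(-101))/3 = 4 + (⅓)*3636 = 4 + 1212 = 1216)
U(M) = 1216
U(-73) - 1*47148 = 1216 - 1*47148 = 1216 - 47148 = -45932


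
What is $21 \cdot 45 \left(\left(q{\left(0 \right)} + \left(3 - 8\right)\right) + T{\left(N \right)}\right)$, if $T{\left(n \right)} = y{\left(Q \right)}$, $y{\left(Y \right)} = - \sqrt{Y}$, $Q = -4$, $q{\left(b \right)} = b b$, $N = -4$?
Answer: $-4725 - 1890 i \approx -4725.0 - 1890.0 i$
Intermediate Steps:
$q{\left(b \right)} = b^{2}$
$T{\left(n \right)} = - 2 i$ ($T{\left(n \right)} = - \sqrt{-4} = - 2 i$)
$21 \cdot 45 \left(\left(q{\left(0 \right)} + \left(3 - 8\right)\right) + T{\left(N \right)}\right) = 21 \cdot 45 \left(\left(0^{2} + \left(3 - 8\right)\right) - 2 i\right) = 21 \cdot 45 \left(\left(0 - 5\right) - 2 i\right) = 21 \cdot 45 \left(-5 - 2 i\right) = 21 \left(-225 - 90 i\right) = -4725 - 1890 i$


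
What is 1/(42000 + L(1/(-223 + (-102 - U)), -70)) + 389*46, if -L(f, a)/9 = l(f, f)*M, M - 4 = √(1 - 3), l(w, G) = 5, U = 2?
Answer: 1043170366604/58297215 + I*√2/38864810 ≈ 17894.0 + 3.6388e-8*I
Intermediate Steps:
M = 4 + I*√2 (M = 4 + √(1 - 3) = 4 + √(-2) = 4 + I*√2 ≈ 4.0 + 1.4142*I)
L(f, a) = -180 - 45*I*√2 (L(f, a) = -45*(4 + I*√2) = -9*(20 + 5*I*√2) = -180 - 45*I*√2)
1/(42000 + L(1/(-223 + (-102 - U)), -70)) + 389*46 = 1/(42000 + (-180 - 45*I*√2)) + 389*46 = 1/(41820 - 45*I*√2) + 17894 = 17894 + 1/(41820 - 45*I*√2)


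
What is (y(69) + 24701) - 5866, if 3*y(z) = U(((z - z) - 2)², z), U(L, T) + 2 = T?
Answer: 56572/3 ≈ 18857.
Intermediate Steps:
U(L, T) = -2 + T
y(z) = -⅔ + z/3 (y(z) = (-2 + z)/3 = -⅔ + z/3)
(y(69) + 24701) - 5866 = ((-⅔ + (⅓)*69) + 24701) - 5866 = ((-⅔ + 23) + 24701) - 5866 = (67/3 + 24701) - 5866 = 74170/3 - 5866 = 56572/3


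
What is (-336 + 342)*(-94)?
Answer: -564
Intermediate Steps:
(-336 + 342)*(-94) = 6*(-94) = -564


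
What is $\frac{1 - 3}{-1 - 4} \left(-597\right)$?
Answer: $- \frac{1194}{5} \approx -238.8$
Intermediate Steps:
$\frac{1 - 3}{-1 - 4} \left(-597\right) = - \frac{2}{-5} \left(-597\right) = \left(-2\right) \left(- \frac{1}{5}\right) \left(-597\right) = \frac{2}{5} \left(-597\right) = - \frac{1194}{5}$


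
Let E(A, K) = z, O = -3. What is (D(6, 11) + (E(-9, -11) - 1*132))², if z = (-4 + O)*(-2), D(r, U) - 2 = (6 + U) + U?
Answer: 7744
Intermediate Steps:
D(r, U) = 8 + 2*U (D(r, U) = 2 + ((6 + U) + U) = 2 + (6 + 2*U) = 8 + 2*U)
z = 14 (z = (-4 - 3)*(-2) = -7*(-2) = 14)
E(A, K) = 14
(D(6, 11) + (E(-9, -11) - 1*132))² = ((8 + 2*11) + (14 - 1*132))² = ((8 + 22) + (14 - 132))² = (30 - 118)² = (-88)² = 7744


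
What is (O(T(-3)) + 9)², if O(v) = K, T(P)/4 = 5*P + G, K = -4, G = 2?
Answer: 25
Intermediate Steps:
T(P) = 8 + 20*P (T(P) = 4*(5*P + 2) = 4*(2 + 5*P) = 8 + 20*P)
O(v) = -4
(O(T(-3)) + 9)² = (-4 + 9)² = 5² = 25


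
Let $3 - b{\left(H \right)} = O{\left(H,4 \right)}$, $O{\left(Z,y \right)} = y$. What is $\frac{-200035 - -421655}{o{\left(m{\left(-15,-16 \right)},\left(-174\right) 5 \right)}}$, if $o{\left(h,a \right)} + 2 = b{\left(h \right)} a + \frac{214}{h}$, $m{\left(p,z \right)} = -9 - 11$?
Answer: $\frac{2216200}{8573} \approx 258.51$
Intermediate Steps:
$m{\left(p,z \right)} = -20$ ($m{\left(p,z \right)} = -9 - 11 = -20$)
$b{\left(H \right)} = -1$ ($b{\left(H \right)} = 3 - 4 = -1$)
$o{\left(h,a \right)} = -2 - a + \frac{214}{h}$ ($o{\left(h,a \right)} = -2 - \left(a - \frac{214}{h}\right) = -2 - a + \frac{214}{h}$)
$\frac{-200035 - -421655}{o{\left(m{\left(-15,-16 \right)},\left(-174\right) 5 \right)}} = \frac{-200035 - -421655}{-2 - \left(-174\right) 5 + \frac{214}{-20}} = \frac{-200035 + 421655}{-2 - -870 + 214 \left(- \frac{1}{20}\right)} = \frac{221620}{-2 + 870 - \frac{107}{10}} = \frac{221620}{\frac{8573}{10}} = 221620 \cdot \frac{10}{8573} = \frac{2216200}{8573}$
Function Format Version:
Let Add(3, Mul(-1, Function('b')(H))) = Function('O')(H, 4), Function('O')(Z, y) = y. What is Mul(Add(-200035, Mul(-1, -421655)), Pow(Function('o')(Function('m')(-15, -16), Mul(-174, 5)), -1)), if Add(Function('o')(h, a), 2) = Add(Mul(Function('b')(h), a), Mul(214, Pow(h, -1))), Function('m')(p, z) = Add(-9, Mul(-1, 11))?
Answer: Rational(2216200, 8573) ≈ 258.51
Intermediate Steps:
Function('m')(p, z) = -20 (Function('m')(p, z) = Add(-9, -11) = -20)
Function('b')(H) = -1 (Function('b')(H) = Add(3, Mul(-1, 4)) = Add(3, -4) = -1)
Function('o')(h, a) = Add(-2, Mul(-1, a), Mul(214, Pow(h, -1))) (Function('o')(h, a) = Add(-2, Add(Mul(-1, a), Mul(214, Pow(h, -1)))) = Add(-2, Mul(-1, a), Mul(214, Pow(h, -1))))
Mul(Add(-200035, Mul(-1, -421655)), Pow(Function('o')(Function('m')(-15, -16), Mul(-174, 5)), -1)) = Mul(Add(-200035, Mul(-1, -421655)), Pow(Add(-2, Mul(-1, Mul(-174, 5)), Mul(214, Pow(-20, -1))), -1)) = Mul(Add(-200035, 421655), Pow(Add(-2, Mul(-1, -870), Mul(214, Rational(-1, 20))), -1)) = Mul(221620, Pow(Add(-2, 870, Rational(-107, 10)), -1)) = Mul(221620, Pow(Rational(8573, 10), -1)) = Mul(221620, Rational(10, 8573)) = Rational(2216200, 8573)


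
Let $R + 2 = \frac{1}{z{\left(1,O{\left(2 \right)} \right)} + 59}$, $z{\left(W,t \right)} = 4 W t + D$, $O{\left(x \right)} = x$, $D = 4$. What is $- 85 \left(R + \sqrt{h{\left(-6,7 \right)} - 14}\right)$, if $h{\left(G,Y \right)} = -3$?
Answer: $\frac{11985}{71} - 85 i \sqrt{17} \approx 168.8 - 350.46 i$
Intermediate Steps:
$z{\left(W,t \right)} = 4 + 4 W t$ ($z{\left(W,t \right)} = 4 W t + 4 = 4 + 4 W t$)
$R = - \frac{141}{71}$ ($R = -2 + \frac{1}{\left(4 + 4 \cdot 1 \cdot 2\right) + 59} = -2 + \frac{1}{\left(4 + 8\right) + 59} = -2 + \frac{1}{12 + 59} = -2 + \frac{1}{71} = - \frac{141}{71} \approx -1.9859$)
$- 85 \left(R + \sqrt{h{\left(-6,7 \right)} - 14}\right) = - 85 \left(- \frac{141}{71} + \sqrt{-3 - 14}\right) = - 85 \left(- \frac{141}{71} + \sqrt{-17}\right) = - 85 \left(- \frac{141}{71} + i \sqrt{17}\right) = \frac{11985}{71} - 85 i \sqrt{17}$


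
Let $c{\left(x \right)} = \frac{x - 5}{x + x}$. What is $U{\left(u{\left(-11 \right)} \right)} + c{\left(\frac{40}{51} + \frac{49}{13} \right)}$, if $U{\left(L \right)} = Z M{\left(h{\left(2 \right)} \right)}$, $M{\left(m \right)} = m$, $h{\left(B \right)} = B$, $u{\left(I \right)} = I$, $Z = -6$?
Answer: $- \frac{36376}{3019} \approx -12.049$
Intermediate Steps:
$U{\left(L \right)} = -12$ ($U{\left(L \right)} = \left(-6\right) 2 = -12$)
$c{\left(x \right)} = \frac{-5 + x}{2 x}$
$U{\left(u{\left(-11 \right)} \right)} + c{\left(\frac{40}{51} + \frac{49}{13} \right)} = -12 + \frac{-5 + \left(\frac{40}{51} + \frac{49}{13}\right)}{2 \left(\frac{40}{51} + \frac{49}{13}\right)} = -12 + \frac{-5 + \frac{3019}{663}}{2 \cdot \frac{3019}{663}} = -12 + \frac{1}{2} \cdot \frac{663}{3019} \left(- \frac{296}{663}\right) = -12 - \frac{148}{3019} = - \frac{36376}{3019}$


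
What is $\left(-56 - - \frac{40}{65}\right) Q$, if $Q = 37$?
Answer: $- \frac{26640}{13} \approx -2049.2$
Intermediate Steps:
$\left(-56 - - \frac{40}{65}\right) Q = \left(-56 - - \frac{40}{65}\right) 37 = \left(-56 - \left(-40\right) \frac{1}{65}\right) 37 = \left(-56 - - \frac{8}{13}\right) 37 = \left(-56 + \frac{8}{13}\right) 37 = \left(- \frac{720}{13}\right) 37 = - \frac{26640}{13}$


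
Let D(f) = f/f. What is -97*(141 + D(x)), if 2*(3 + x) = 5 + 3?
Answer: -13774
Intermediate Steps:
x = 1 (x = -3 + (5 + 3)/2 = -3 + (½)*8 = -3 + 4 = 1)
D(f) = 1
-97*(141 + D(x)) = -97*(141 + 1) = -97*142 = -13774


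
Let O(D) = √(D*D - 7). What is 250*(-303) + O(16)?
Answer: -75750 + √249 ≈ -75734.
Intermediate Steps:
O(D) = √(-7 + D²) (O(D) = √(D² - 7) = √(-7 + D²))
250*(-303) + O(16) = 250*(-303) + √(-7 + 16²) = -75750 + √(-7 + 256) = -75750 + √249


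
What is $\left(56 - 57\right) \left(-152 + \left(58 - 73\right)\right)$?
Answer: $167$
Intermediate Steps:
$\left(56 - 57\right) \left(-152 + \left(58 - 73\right)\right) = - (-152 - 15) = \left(-1\right) \left(-167\right) = 167$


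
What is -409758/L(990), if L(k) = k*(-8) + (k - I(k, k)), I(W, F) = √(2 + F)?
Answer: 709905735/12005977 - 409758*√62/12005977 ≈ 58.861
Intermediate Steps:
L(k) = -√(2 + k) - 7*k (L(k) = k*(-8) + (k - √(2 + k)) = -8*k + (k - √(2 + k)) = -√(2 + k) - 7*k)
-409758/L(990) = -409758/(-√(2 + 990) - 7*990) = -409758/(-√992 - 6930) = -409758/(-4*√62 - 6930) = -409758/(-6930 - 4*√62)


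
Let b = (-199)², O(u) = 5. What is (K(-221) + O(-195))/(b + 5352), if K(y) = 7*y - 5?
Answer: -1547/44953 ≈ -0.034414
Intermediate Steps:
K(y) = -5 + 7*y
b = 39601
(K(-221) + O(-195))/(b + 5352) = ((-5 + 7*(-221)) + 5)/(39601 + 5352) = ((-5 - 1547) + 5)/44953 = (-1552 + 5)*(1/44953) = -1547*1/44953 = -1547/44953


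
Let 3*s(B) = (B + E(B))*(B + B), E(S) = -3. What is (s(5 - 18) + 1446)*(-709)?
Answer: -3370586/3 ≈ -1.1235e+6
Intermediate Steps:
s(B) = 2*B*(-3 + B)/3 (s(B) = ((B - 3)*(B + B))/3 = ((-3 + B)*(2*B))/3 = (2*B*(-3 + B))/3 = 2*B*(-3 + B)/3)
(s(5 - 18) + 1446)*(-709) = (2*(5 - 18)*(-3 + (5 - 18))/3 + 1446)*(-709) = ((2/3)*(-13)*(-3 - 13) + 1446)*(-709) = ((2/3)*(-13)*(-16) + 1446)*(-709) = (416/3 + 1446)*(-709) = (4754/3)*(-709) = -3370586/3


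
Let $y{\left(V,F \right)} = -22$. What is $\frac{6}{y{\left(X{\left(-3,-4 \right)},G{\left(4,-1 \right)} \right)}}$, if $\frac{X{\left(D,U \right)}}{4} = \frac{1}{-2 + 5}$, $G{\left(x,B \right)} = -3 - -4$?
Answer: $- \frac{3}{11} \approx -0.27273$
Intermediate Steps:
$G{\left(x,B \right)} = 1$ ($G{\left(x,B \right)} = -3 + 4 = 1$)
$X{\left(D,U \right)} = \frac{4}{3}$ ($X{\left(D,U \right)} = \frac{4}{-2 + 5} = \frac{4}{3}$)
$\frac{6}{y{\left(X{\left(-3,-4 \right)},G{\left(4,-1 \right)} \right)}} = \frac{6}{-22} = 6 \left(- \frac{1}{22}\right) = - \frac{3}{11}$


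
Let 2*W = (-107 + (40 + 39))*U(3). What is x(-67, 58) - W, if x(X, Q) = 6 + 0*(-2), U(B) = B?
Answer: 48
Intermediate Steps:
x(X, Q) = 6 (x(X, Q) = 6 + 0 = 6)
W = -42 (W = ((-107 + (40 + 39))*3)/2 = ((-107 + 79)*3)/2 = (-28*3)/2 = (1/2)*(-84) = -42)
x(-67, 58) - W = 6 - 1*(-42) = 6 + 42 = 48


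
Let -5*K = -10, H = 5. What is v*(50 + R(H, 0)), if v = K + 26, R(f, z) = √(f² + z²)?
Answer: 1540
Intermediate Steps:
K = 2 (K = -⅕*(-10) = 2)
v = 28 (v = 2 + 26 = 28)
v*(50 + R(H, 0)) = 28*(50 + √(5² + 0²)) = 28*(50 + √(25 + 0)) = 28*(50 + √25) = 28*(50 + 5) = 28*55 = 1540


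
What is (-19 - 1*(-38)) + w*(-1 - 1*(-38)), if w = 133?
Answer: 4940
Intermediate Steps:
(-19 - 1*(-38)) + w*(-1 - 1*(-38)) = (-19 - 1*(-38)) + 133*(-1 - 1*(-38)) = (-19 + 38) + 133*(-1 + 38) = 19 + 133*37 = 19 + 4921 = 4940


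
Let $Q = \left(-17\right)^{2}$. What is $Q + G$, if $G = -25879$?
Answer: $-25590$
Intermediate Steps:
$Q = 289$
$Q + G = 289 - 25879 = -25590$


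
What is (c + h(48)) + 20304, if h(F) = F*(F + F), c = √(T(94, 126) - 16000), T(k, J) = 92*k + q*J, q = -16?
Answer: 24912 + 2*I*√2342 ≈ 24912.0 + 96.788*I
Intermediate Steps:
T(k, J) = -16*J + 92*k (T(k, J) = 92*k - 16*J = -16*J + 92*k)
c = 2*I*√2342 (c = √((-16*126 + 92*94) - 16000) = √((-2016 + 8648) - 16000) = √(6632 - 16000) = √(-9368) = 2*I*√2342 ≈ 96.788*I)
h(F) = 2*F² (h(F) = F*(2*F) = 2*F²)
(c + h(48)) + 20304 = (2*I*√2342 + 2*48²) + 20304 = (2*I*√2342 + 2*2304) + 20304 = (2*I*√2342 + 4608) + 20304 = (4608 + 2*I*√2342) + 20304 = 24912 + 2*I*√2342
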